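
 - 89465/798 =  - 113 + 709/798 = -112.11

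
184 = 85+99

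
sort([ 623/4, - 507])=[ - 507,  623/4]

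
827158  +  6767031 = 7594189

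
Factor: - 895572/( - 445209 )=2^2*3^1*24877^1*148403^( - 1) = 298524/148403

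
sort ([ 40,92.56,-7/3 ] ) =[ - 7/3, 40, 92.56]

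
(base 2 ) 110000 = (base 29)1j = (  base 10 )48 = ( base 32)1g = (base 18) 2C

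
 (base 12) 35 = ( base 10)41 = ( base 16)29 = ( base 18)25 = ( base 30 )1b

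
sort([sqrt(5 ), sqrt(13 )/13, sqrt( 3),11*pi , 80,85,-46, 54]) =[  -  46,  sqrt( 13)/13, sqrt(3 ),sqrt( 5), 11*pi, 54, 80,85 ] 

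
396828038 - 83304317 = 313523721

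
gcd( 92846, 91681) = 1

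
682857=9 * 75873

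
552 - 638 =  - 86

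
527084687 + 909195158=1436279845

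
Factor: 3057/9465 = 1019/3155 = 5^(-1)*631^ ( - 1 )*1019^1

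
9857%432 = 353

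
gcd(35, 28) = 7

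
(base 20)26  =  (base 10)46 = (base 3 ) 1201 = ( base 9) 51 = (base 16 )2E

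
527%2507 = 527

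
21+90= 111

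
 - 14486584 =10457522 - 24944106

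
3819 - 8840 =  - 5021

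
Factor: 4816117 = 17^1*29^1 * 9769^1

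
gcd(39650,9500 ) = 50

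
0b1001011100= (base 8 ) 1134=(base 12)424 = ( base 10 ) 604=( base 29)ko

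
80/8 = 10 = 10.00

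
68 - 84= - 16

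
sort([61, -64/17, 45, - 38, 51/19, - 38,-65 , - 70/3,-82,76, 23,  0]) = [ -82,  -  65,- 38,-38, - 70/3, - 64/17, 0, 51/19,  23,  45,61,  76]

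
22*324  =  7128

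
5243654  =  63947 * 82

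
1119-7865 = - 6746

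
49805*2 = 99610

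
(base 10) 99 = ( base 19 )54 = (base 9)120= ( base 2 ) 1100011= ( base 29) 3c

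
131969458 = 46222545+85746913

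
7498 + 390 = 7888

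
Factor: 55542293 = 79^1 *199^1*3533^1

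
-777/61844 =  - 1+ 61067/61844 = - 0.01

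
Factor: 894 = 2^1*3^1 * 149^1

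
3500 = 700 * 5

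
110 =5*22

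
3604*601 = 2166004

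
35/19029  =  35/19029 =0.00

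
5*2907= 14535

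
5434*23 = 124982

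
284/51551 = 284/51551  =  0.01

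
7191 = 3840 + 3351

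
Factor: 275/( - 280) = -2^(  -  3) *5^1* 7^(  -  1 )*11^1 = -55/56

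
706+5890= 6596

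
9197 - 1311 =7886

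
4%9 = 4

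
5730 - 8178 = - 2448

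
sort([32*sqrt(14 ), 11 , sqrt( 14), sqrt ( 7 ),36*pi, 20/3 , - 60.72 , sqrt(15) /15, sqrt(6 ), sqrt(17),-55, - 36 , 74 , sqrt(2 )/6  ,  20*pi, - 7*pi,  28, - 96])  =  [ - 96, - 60.72, - 55, - 36, - 7*pi , sqrt (2 )/6,sqrt(15)/15 , sqrt(6 ),sqrt(7 ),sqrt( 14 ),  sqrt(17),20/3,  11, 28,  20*pi, 74, 36* pi , 32 * sqrt(14)]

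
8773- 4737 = 4036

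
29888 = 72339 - 42451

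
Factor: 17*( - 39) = - 663 = - 3^1*13^1*17^1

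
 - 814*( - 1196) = 973544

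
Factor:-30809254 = - 2^1*7^1 * 2200661^1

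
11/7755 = 1/705= 0.00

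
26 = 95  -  69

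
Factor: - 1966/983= - 2^1 = - 2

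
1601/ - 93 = - 1601/93=- 17.22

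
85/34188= 85/34188 = 0.00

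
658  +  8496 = 9154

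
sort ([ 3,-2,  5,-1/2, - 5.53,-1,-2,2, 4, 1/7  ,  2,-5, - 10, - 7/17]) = [ - 10,-5.53, - 5,-2, - 2,-1, - 1/2, - 7/17,1/7,2,2,3, 4, 5 ]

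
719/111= 719/111 = 6.48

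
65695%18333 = 10696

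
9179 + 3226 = 12405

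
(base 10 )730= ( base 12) 50A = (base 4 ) 23122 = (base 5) 10410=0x2DA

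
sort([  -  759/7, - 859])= [ - 859, - 759/7 ]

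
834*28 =23352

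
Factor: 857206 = 2^1 * 7^2*8747^1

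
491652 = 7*70236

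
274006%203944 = 70062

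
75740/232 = 326 + 27/58  =  326.47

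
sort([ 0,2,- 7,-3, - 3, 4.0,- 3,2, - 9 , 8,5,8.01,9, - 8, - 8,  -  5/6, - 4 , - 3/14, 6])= [  -  9, - 8, - 8, - 7 ,-4, - 3,  -  3,-3, - 5/6, - 3/14,0, 2,2, 4.0,5,6, 8 , 8.01, 9 ]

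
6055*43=260365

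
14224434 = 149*95466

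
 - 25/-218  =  25/218 = 0.11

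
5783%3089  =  2694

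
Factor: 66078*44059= 2911330602 = 2^1*3^2*3671^1*44059^1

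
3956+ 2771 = 6727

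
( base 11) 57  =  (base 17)3b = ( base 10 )62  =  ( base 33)1T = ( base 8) 76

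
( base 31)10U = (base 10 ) 991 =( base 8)1737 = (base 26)1c3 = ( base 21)254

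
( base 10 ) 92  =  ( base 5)332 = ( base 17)57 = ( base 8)134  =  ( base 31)2u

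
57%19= 0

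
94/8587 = 94/8587 = 0.01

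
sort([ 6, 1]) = [ 1,6]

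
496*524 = 259904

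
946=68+878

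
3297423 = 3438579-141156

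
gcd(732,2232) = 12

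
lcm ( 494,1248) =23712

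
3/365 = 3/365=0.01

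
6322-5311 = 1011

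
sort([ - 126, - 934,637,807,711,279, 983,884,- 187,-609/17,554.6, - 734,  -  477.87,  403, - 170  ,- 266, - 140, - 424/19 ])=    [-934,-734,-477.87,  -  266, - 187, - 170, - 140,- 126, - 609/17 ,- 424/19,279 , 403,554.6, 637,711, 807,884, 983 ]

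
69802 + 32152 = 101954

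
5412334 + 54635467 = 60047801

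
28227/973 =28227/973 =29.01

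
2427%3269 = 2427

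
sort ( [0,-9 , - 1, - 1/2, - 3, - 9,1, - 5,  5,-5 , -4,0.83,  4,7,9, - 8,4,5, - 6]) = [ - 9,-9,- 8 ,  -  6,-5, - 5 , - 4,-3,- 1, - 1/2,0 , 0.83,  1,4, 4, 5,5,7 , 9]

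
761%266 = 229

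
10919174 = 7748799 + 3170375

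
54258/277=195 + 243/277 = 195.88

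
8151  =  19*429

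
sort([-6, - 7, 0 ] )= [ -7, - 6, 0]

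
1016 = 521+495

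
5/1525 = 1/305 = 0.00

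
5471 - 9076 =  - 3605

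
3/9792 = 1/3264 = 0.00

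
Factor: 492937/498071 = 7^( - 1 )*83^1*5939^1 * 71153^( - 1) 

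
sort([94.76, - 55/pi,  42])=[ - 55/pi,42, 94.76 ]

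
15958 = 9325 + 6633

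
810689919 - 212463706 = 598226213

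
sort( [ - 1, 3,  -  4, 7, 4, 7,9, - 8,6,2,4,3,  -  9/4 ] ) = [ -8,  -  4, - 9/4,-1, 2, 3, 3 , 4, 4,6,7,7 , 9]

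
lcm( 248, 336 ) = 10416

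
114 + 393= 507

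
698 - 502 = 196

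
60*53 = 3180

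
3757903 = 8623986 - 4866083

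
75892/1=75892 = 75892.00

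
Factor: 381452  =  2^2*47^1*2029^1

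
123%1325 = 123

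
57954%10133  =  7289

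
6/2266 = 3/1133 = 0.00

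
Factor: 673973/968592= 2^( - 4)*3^( - 1)*17^(-1) * 101^1*1187^(-1)*6673^1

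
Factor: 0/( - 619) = 0^1=0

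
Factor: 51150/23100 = 31/14 = 2^( - 1)*7^ ( - 1)*31^1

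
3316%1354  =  608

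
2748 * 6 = 16488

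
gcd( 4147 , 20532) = 29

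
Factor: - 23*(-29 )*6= 4002  =  2^1*3^1 * 23^1*29^1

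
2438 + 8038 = 10476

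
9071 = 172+8899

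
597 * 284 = 169548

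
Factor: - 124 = - 2^2*31^1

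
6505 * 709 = 4612045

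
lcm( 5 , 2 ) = 10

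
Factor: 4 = 2^2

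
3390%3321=69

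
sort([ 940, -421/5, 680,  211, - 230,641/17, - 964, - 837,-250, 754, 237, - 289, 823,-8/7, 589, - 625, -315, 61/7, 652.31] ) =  [ - 964, - 837, - 625, - 315 , - 289 , - 250, - 230, - 421/5 , - 8/7,  61/7,  641/17, 211, 237,589, 652.31,680, 754, 823,940 ]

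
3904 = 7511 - 3607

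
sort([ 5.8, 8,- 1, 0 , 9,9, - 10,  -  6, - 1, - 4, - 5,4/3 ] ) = [ - 10, - 6,- 5, - 4, - 1, - 1, 0, 4/3, 5.8,8, 9, 9]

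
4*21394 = 85576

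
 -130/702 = -5/27  =  - 0.19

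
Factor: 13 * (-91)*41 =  - 48503  =  - 7^1*13^2*41^1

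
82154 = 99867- 17713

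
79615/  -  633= - 79615/633 = - 125.77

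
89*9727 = 865703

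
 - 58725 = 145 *(-405) 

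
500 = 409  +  91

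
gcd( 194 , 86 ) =2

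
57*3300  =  188100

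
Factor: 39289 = 101^1*389^1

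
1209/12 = 403/4 = 100.75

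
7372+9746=17118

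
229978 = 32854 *7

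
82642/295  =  280 + 42/295=280.14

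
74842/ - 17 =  - 74842/17 = - 4402.47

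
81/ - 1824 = -1+581/608 = - 0.04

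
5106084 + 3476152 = 8582236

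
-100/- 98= 50/49= 1.02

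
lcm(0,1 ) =0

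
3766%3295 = 471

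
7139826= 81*88146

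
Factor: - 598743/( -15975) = 5^( - 2 )*937^1 = 937/25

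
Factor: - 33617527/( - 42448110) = 2^(  -  1) * 3^(-1 ) * 5^ ( - 1)*23^( - 1 )*61^1 * 61519^( - 1)*551107^1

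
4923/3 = 1641 = 1641.00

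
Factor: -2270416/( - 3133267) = 2^4 * 23^( - 2)*41^1*3461^1 *5923^( - 1 )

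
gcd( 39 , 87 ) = 3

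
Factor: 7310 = 2^1*5^1  *17^1*43^1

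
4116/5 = 823 + 1/5=   823.20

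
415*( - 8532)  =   - 3540780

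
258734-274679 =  - 15945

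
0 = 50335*0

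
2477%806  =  59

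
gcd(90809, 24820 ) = 1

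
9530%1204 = 1102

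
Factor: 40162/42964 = 2^( - 1 )*23^( - 1 )*43^1 = 43/46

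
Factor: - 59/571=- 59^1 * 571^(-1 )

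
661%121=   56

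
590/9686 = 295/4843 = 0.06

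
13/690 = 13/690 = 0.02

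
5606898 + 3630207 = 9237105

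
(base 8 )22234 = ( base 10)9372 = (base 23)HGB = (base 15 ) 2b9c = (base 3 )110212010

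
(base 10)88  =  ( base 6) 224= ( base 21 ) 44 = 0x58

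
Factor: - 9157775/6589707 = -3^( - 1 )*5^2*11^1*23^( -1 ) *43^( - 1 ) * 2221^( - 1 )*33301^1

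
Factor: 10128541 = 157^1*64513^1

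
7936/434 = 18+ 2/7 = 18.29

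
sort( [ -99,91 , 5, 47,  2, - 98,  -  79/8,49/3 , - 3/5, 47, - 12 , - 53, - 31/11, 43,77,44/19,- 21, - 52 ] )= [ - 99, - 98,-53, - 52,-21,  -  12, - 79/8 , - 31/11,  -  3/5,2,44/19, 5, 49/3,43, 47, 47,77, 91 ]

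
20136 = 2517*8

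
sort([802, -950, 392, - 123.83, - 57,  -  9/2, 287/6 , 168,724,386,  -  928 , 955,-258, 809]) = [ - 950, - 928,  -  258, - 123.83 , - 57,  -  9/2, 287/6, 168,386,392, 724,  802 , 809,955]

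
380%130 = 120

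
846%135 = 36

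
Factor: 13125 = 3^1*5^4 *7^1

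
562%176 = 34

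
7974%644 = 246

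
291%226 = 65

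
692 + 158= 850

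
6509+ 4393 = 10902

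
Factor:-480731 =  - 480731^1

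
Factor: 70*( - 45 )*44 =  - 138600=- 2^3*3^2*5^2 * 7^1 *11^1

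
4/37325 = 4/37325 = 0.00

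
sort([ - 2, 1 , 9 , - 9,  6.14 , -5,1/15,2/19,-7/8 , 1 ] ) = [  -  9,  -  5,-2,-7/8 , 1/15 , 2/19,1,1, 6.14 , 9 ] 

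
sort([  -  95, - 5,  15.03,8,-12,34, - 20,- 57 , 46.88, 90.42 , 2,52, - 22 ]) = [ - 95,  -  57, - 22, - 20, - 12, - 5, 2,8,15.03, 34,46.88,52, 90.42]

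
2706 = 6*451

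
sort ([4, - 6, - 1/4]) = [ - 6,-1/4,4 ] 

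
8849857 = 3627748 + 5222109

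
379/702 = 379/702 = 0.54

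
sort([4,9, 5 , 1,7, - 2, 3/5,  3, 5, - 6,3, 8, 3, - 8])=[  -  8, - 6, - 2, 3/5, 1,3, 3, 3, 4, 5, 5,7 , 8, 9 ]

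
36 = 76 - 40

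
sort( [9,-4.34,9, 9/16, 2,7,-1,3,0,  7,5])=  [ - 4.34, - 1,0,9/16, 2,3  ,  5,7, 7,9, 9 ]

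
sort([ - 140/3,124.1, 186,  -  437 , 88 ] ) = [-437, - 140/3,88,124.1, 186 ]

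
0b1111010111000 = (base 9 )11707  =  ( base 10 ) 7864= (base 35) 6eo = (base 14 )2c1a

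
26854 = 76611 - 49757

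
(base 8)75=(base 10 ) 61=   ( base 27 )27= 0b111101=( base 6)141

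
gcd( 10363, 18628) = 1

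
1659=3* 553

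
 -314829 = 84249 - 399078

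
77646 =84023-6377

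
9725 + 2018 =11743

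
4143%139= 112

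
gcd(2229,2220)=3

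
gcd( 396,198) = 198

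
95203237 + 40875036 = 136078273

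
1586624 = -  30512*(-52 ) 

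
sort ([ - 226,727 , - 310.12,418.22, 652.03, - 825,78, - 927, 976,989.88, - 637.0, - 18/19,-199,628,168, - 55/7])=[ - 927, - 825,-637.0, - 310.12 , - 226,  -  199, - 55/7, - 18/19 , 78,  168,  418.22, 628,652.03,727,976, 989.88] 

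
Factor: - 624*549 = -342576 = -  2^4*3^3*13^1 * 61^1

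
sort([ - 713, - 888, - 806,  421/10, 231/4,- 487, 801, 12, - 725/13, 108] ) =[ - 888, - 806, - 713, - 487, - 725/13,12,421/10, 231/4, 108, 801 ] 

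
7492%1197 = 310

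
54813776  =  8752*6263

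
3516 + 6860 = 10376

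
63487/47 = 63487/47 = 1350.79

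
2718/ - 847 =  - 2718/847=- 3.21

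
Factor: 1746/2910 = 3/5 = 3^1*5^ ( -1 )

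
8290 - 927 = 7363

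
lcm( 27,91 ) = 2457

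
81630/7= 81630/7 =11661.43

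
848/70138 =424/35069 = 0.01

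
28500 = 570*50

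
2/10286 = 1/5143 = 0.00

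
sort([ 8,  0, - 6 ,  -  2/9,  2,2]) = [ - 6, - 2/9, 0,2, 2,8]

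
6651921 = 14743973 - 8092052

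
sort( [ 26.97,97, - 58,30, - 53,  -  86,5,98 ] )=[ - 86,  -  58, - 53 , 5,26.97, 30 , 97,  98 ]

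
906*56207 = 50923542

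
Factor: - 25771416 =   -  2^3 * 3^1*11^1*31^1*47^1*67^1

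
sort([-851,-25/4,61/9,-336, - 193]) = [- 851, - 336, - 193,-25/4,61/9] 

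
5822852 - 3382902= 2439950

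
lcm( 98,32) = 1568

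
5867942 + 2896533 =8764475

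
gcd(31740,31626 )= 6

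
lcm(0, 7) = 0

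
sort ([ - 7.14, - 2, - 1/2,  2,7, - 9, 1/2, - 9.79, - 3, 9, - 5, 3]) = [ - 9.79, - 9 ,  -  7.14,-5,  -  3, - 2, - 1/2, 1/2, 2, 3, 7,9] 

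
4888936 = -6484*(  -  754) 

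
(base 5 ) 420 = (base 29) 3n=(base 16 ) 6e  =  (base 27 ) 42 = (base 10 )110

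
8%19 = 8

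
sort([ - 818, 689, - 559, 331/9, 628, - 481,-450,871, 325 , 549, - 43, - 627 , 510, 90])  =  [ - 818,-627, - 559, - 481, -450 , - 43, 331/9, 90, 325,510, 549,  628, 689,  871 ] 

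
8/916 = 2/229 = 0.01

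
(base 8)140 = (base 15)66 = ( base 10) 96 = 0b1100000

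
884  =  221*4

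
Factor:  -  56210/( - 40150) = 5^( - 1)*7^1= 7/5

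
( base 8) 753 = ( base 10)491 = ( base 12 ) 34b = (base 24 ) kb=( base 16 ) 1EB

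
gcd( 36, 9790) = 2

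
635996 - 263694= 372302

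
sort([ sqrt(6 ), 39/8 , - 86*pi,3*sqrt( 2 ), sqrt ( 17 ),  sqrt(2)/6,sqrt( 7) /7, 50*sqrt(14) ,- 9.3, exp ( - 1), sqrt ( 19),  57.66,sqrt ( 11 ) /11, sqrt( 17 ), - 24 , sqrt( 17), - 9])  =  [ - 86*pi, - 24,  -  9.3, - 9,sqrt( 2)/6, sqrt(  11)/11,exp(  -  1 ), sqrt( 7 ) /7, sqrt( 6),sqrt( 17 ),sqrt( 17 ) , sqrt (17 ), 3*sqrt(2 ), sqrt( 19 ),39/8 , 57.66, 50*sqrt( 14) ] 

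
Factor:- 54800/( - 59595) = 80/87 = 2^4*3^ ( - 1)*5^1*29^( - 1)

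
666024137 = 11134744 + 654889393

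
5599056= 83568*67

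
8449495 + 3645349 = 12094844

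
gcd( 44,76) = 4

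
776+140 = 916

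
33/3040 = 33/3040 = 0.01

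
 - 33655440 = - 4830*6968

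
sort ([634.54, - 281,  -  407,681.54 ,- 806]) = [- 806,  -  407,- 281, 634.54, 681.54] 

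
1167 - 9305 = -8138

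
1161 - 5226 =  - 4065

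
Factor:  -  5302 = -2^1*11^1*241^1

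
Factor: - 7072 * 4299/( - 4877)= 30402528/4877 = 2^5*3^1*13^1 * 17^1*1433^1*4877^( - 1)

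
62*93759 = 5813058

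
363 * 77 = 27951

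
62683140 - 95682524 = - 32999384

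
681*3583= 2440023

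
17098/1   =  17098 = 17098.00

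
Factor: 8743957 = 79^1 * 151^1 *733^1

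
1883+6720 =8603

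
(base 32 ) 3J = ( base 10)115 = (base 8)163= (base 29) 3S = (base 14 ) 83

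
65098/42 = 1549 + 20/21 = 1549.95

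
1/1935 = 1/1935 = 0.00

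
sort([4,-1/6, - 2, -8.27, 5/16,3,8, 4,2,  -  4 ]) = [ - 8.27, - 4, - 2,  -  1/6,5/16, 2,  3, 4, 4 , 8 ]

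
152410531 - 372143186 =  - 219732655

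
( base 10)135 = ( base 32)47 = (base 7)252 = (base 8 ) 207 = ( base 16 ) 87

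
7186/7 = 7186/7 = 1026.57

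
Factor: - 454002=-2^1*3^1*17^1*4451^1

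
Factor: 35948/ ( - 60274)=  - 2^1*11^1*19^1*43^1 * 30137^ ( - 1) = -17974/30137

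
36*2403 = 86508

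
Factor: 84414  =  2^1*3^1*11^1*1279^1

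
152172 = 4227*36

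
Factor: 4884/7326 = 2^1*3^( - 1 ) = 2/3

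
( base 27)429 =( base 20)78J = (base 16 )BA3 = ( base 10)2979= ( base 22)639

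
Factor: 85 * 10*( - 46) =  - 39100 = -2^2 * 5^2 * 17^1*23^1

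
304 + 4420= 4724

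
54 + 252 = 306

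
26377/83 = 317 + 66/83 = 317.80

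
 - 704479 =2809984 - 3514463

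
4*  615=2460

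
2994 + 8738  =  11732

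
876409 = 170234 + 706175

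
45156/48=3763/4 = 940.75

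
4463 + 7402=11865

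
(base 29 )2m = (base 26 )32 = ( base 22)3E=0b1010000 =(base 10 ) 80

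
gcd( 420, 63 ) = 21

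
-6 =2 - 8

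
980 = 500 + 480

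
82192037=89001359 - 6809322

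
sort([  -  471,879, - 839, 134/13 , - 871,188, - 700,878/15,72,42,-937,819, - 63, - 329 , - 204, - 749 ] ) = [  -  937, - 871,-839, - 749 , - 700 , - 471,  -  329,-204, - 63,134/13,  42 , 878/15, 72,188, 819,879]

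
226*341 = 77066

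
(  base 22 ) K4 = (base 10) 444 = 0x1BC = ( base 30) eo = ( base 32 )DS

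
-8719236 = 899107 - 9618343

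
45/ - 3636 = -5/404 = - 0.01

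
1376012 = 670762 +705250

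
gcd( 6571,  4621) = 1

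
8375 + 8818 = 17193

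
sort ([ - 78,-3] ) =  [ - 78,-3]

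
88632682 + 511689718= 600322400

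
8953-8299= 654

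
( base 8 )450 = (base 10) 296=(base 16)128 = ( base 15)14b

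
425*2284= 970700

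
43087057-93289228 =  - 50202171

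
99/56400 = 33/18800 = 0.00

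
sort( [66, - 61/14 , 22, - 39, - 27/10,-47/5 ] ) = [ -39, - 47/5, - 61/14, - 27/10,22,66 ]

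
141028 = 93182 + 47846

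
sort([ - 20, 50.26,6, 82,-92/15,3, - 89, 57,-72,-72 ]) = [ - 89,- 72, - 72, - 20,  -  92/15, 3 , 6,50.26,57,  82]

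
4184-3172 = 1012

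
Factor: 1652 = 2^2 * 7^1*59^1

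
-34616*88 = -3046208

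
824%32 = 24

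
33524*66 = 2212584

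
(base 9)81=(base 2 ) 1001001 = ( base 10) 73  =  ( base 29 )2F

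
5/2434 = 5/2434 = 0.00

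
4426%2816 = 1610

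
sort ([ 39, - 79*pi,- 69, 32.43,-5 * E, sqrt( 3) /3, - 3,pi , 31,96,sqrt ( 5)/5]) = [ - 79*pi, - 69, - 5*E, - 3, sqrt( 5) /5,sqrt(3) /3,pi, 31, 32.43, 39,  96]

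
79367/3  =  26455 + 2/3 =26455.67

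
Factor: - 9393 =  - 3^1 * 31^1*101^1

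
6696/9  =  744 =744.00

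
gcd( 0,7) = 7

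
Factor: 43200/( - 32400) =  -4/3 = - 2^2*3^( - 1 )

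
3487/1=3487 = 3487.00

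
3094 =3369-275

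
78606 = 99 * 794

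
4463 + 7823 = 12286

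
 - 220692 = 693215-913907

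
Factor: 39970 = 2^1*5^1*7^1* 571^1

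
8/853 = 8/853 = 0.01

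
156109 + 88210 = 244319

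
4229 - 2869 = 1360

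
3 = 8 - 5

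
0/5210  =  0 = 0.00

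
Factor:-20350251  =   - 3^3*53^1*14221^1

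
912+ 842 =1754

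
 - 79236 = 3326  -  82562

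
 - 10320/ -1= 10320/1 = 10320.00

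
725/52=13 + 49/52 = 13.94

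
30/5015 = 6/1003 = 0.01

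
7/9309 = 7/9309 = 0.00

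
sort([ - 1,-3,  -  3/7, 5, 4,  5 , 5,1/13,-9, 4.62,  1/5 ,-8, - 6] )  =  [- 9, - 8,  -  6,-3,-1, - 3/7, 1/13, 1/5, 4, 4.62, 5 , 5, 5 ] 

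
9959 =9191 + 768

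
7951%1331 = 1296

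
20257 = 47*431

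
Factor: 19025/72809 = 5^2 *11^( -1 )*761^1*6619^( - 1)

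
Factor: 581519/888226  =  2^(  -  1)*17^1* 79^1*433^1*444113^ ( - 1 )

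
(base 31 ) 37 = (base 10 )100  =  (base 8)144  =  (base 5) 400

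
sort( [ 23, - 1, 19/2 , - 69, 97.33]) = [ - 69, - 1,19/2 , 23, 97.33]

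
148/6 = 24 + 2/3  =  24.67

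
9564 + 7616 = 17180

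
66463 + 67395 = 133858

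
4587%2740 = 1847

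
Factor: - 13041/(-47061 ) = 23/83 = 23^1*83^( - 1)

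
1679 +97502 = 99181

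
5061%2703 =2358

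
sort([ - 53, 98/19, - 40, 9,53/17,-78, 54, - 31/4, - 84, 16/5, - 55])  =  [-84,-78, - 55, - 53, - 40 , - 31/4,53/17, 16/5,  98/19,  9, 54 ] 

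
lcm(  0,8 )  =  0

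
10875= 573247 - 562372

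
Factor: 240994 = 2^1*13^2 * 23^1*31^1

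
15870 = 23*690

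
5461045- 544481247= - 539020202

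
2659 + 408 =3067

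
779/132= 5  +  119/132 =5.90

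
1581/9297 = 527/3099= 0.17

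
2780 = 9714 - 6934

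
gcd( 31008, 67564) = 76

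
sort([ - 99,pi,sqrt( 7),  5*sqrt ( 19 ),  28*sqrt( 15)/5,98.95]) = [  -  99, sqrt (7), pi,28*sqrt (15)/5,5*sqrt( 19),98.95]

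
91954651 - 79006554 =12948097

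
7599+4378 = 11977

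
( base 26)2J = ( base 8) 107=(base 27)2h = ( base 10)71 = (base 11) 65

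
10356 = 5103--5253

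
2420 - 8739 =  - 6319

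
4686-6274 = -1588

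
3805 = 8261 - 4456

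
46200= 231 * 200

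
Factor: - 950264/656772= - 2^1*3^( - 1 )*7^1*71^1*229^ ( - 1 )  =  - 994/687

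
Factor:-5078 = - 2^1 * 2539^1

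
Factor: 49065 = 3^1 * 5^1*3271^1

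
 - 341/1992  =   - 1 + 1651/1992 = -0.17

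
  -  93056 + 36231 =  -56825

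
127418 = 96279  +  31139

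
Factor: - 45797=-41^1 * 1117^1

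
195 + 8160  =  8355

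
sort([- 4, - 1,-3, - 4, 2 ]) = [-4, - 4,-3,  -  1, 2]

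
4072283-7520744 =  - 3448461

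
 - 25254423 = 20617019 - 45871442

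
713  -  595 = 118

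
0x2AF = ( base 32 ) LF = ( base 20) 1E7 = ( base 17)267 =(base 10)687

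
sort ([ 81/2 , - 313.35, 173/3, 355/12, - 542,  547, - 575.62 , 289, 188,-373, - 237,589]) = [  -  575.62, - 542, - 373,- 313.35, - 237, 355/12, 81/2, 173/3, 188,289, 547, 589 ]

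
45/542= 45/542 =0.08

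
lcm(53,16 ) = 848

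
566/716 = 283/358 = 0.79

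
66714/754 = 33357/377= 88.48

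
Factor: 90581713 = 139^1 *651667^1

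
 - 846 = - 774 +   -  72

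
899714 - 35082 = 864632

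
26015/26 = 26015/26 =1000.58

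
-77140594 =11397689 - 88538283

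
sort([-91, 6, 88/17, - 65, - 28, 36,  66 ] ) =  [ - 91, - 65, - 28, 88/17,6, 36,  66] 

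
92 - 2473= - 2381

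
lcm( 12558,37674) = 37674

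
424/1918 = 212/959 =0.22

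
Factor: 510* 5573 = 2^1*3^1*5^1*17^1*5573^1=2842230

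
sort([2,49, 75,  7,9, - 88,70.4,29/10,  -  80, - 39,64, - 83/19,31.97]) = [ - 88,-80, - 39,  -  83/19, 2, 29/10,7,9, 31.97,49, 64,70.4, 75 ]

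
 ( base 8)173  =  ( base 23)58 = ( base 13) 96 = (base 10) 123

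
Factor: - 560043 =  - 3^2 *11^1*5657^1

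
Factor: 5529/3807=3^( - 3 ) * 19^1*47^( - 1 )*97^1= 1843/1269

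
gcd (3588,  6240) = 156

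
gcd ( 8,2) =2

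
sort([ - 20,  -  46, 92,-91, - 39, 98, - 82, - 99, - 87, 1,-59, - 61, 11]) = [ - 99, - 91, - 87,-82, - 61, - 59, - 46, - 39 , - 20, 1,11, 92,98]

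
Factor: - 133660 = -2^2*5^1*41^1*163^1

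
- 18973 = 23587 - 42560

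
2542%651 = 589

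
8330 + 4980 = 13310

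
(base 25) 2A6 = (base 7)4251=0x5e2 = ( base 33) 1CL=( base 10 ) 1506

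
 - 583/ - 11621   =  583/11621=0.05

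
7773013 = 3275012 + 4498001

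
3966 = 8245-4279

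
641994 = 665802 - 23808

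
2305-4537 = - 2232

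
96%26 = 18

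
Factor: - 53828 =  - 2^2*13457^1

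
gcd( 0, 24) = 24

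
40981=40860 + 121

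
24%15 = 9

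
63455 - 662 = 62793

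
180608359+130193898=310802257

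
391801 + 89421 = 481222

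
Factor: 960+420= 1380 = 2^2* 3^1*5^1*23^1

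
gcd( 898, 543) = 1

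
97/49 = 97/49 = 1.98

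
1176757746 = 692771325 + 483986421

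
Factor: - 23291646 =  - 2^1 * 3^1 *7^1*353^1*1571^1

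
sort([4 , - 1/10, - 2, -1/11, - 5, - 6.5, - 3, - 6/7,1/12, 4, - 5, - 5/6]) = [ - 6.5, - 5,  -  5,  -  3, - 2, - 6/7, - 5/6, - 1/10, - 1/11 , 1/12,4 , 4 ]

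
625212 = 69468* 9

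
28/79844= 7/19961  =  0.00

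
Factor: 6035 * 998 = 2^1* 5^1*17^1*71^1*499^1 = 6022930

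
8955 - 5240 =3715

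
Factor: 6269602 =2^1 *3134801^1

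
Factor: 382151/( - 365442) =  - 709/678 = - 2^( - 1 )*3^(  -  1)* 113^ ( - 1)*709^1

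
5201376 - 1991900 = 3209476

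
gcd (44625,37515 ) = 15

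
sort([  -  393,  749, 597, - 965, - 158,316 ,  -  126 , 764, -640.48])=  [ - 965, - 640.48, - 393, -158,  -  126,316,597,749,  764]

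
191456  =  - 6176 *( - 31 ) 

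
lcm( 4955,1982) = 9910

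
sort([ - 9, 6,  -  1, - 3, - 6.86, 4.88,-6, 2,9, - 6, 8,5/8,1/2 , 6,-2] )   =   [ - 9, -6.86,-6, -6, - 3 ,-2, - 1, 1/2, 5/8,2 , 4.88, 6,6,  8, 9]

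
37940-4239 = 33701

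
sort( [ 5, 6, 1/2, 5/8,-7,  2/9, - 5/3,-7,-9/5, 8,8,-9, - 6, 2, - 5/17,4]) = [ - 9,-7, - 7, - 6, - 9/5, - 5/3,-5/17,2/9, 1/2, 5/8, 2, 4,  5, 6,8, 8] 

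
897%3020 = 897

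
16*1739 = 27824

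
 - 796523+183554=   -  612969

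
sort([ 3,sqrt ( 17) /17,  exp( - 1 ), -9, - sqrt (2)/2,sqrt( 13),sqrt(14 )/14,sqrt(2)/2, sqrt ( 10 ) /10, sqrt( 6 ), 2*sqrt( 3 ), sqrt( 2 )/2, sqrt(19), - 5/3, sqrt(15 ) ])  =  [ - 9, - 5/3,  -  sqrt( 2 ) /2, sqrt(17) /17, sqrt(14) /14 , sqrt(10)/10,exp( - 1 ), sqrt(2 ) /2,sqrt(2 )/2, sqrt( 6 ),3,  2*sqrt ( 3), sqrt( 13 ),  sqrt(15), sqrt(19 ) ] 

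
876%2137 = 876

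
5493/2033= 2 + 1427/2033 = 2.70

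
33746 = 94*359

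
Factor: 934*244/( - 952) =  - 7^ ( - 1)*17^(-1 )*61^1*467^1 = - 28487/119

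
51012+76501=127513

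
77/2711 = 77/2711 = 0.03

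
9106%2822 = 640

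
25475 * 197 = 5018575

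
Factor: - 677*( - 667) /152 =2^( - 3) * 19^( - 1 )*23^1*29^1*677^1 = 451559/152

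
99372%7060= 532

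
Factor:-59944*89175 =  - 2^3*3^1*5^2 *29^1 *41^1*59^1*127^1 =- 5345506200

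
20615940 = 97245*212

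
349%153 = 43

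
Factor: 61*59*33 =3^1*11^1*  59^1*61^1 = 118767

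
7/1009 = 7/1009 = 0.01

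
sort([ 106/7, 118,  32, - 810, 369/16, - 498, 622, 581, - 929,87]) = [ - 929, - 810,  -  498 , 106/7, 369/16,32, 87, 118, 581, 622 ]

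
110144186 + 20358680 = 130502866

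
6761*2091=14137251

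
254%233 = 21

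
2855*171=488205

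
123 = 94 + 29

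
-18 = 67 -85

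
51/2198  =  51/2198  =  0.02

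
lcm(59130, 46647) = 4198230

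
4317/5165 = 4317/5165= 0.84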